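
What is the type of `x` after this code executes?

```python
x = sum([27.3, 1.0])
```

sum() of floats returns float

float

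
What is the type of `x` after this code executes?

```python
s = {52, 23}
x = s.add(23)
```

set.add() returns None (mutates in place)

NoneType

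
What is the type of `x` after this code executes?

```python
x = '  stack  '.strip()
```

str.strip() returns str

str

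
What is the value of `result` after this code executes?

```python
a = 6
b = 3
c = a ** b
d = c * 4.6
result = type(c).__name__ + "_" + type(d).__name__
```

a is int; b is int; c is int; d is float; result = 'int_float'

'int_float'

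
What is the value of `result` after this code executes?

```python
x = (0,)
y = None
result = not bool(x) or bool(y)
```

x = (0,); y = None; result = False

False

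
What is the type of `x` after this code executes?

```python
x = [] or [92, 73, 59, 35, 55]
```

'or' returns first truthy value (list)

list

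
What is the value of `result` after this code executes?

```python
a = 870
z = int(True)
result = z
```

a = 870; z = 1; result = 1

1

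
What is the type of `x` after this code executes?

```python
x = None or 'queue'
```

'or' with None returns the other truthy value (str)

str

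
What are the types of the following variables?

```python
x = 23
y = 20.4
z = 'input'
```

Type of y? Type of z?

y is assigned a number with a decimal point, so it is a float; z is assigned a quoted string literal, so it is a str

float, str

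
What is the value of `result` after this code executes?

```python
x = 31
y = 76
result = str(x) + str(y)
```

x = 31; y = 76; result = '3176'

'3176'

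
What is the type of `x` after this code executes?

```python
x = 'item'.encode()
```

str.encode() returns bytes

bytes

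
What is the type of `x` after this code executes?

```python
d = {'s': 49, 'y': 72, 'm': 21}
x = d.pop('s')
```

dict.pop() returns the value

int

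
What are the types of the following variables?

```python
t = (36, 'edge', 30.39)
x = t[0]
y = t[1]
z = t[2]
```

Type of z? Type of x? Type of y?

tuple[2] is float; tuple[0] is int; tuple[1] is str

float, int, str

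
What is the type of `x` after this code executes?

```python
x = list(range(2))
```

list(range()) returns list

list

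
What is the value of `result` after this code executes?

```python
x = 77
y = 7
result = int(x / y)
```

x = 77; y = 7; result = 11

11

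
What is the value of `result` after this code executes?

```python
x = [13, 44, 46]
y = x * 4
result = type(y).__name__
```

x is list; y is list; result = 'list'

'list'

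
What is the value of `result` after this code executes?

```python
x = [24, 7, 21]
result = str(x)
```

x = [24, 7, 21]; result = '[24, 7, 21]'

'[24, 7, 21]'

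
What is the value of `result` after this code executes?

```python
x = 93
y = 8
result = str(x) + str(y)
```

x = 93; y = 8; result = '938'

'938'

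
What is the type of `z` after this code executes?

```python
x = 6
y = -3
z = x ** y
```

int ** negative = float

float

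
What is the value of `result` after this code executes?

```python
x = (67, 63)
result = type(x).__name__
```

x is tuple; result = 'tuple'

'tuple'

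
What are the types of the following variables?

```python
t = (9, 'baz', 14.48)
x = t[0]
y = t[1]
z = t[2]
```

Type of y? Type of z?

tuple[1] is str; tuple[2] is float

str, float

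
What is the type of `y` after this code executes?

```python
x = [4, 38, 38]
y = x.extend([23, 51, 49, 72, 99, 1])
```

list.extend() returns None

NoneType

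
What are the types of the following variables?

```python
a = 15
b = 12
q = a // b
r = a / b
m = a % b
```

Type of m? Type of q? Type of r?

% of ints returns int; // returns int; / returns float

int, int, float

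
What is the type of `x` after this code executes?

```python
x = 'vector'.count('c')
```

str.count() returns int

int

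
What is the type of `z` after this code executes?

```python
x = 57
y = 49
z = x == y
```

Equality comparison returns bool

bool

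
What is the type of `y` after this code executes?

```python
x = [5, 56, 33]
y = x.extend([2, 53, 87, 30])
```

list.extend() returns None

NoneType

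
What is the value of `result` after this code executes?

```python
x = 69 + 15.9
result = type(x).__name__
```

x is float; result = 'float'

'float'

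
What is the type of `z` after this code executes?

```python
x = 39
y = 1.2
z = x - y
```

int - float = float

float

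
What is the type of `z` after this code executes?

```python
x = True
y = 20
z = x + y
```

bool + int = int (bool is subclass of int)

int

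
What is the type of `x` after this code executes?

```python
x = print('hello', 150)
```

print() returns None

NoneType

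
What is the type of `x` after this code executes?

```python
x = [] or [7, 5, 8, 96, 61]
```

'or' returns first truthy value (list)

list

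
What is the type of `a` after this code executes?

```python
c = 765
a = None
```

None has type NoneType

NoneType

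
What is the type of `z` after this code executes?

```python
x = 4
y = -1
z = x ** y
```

int ** negative = float

float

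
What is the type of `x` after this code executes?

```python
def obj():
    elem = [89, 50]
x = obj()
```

Function without return returns None

NoneType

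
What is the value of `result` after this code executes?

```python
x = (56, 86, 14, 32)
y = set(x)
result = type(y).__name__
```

x is tuple; y is set; result = 'set'

'set'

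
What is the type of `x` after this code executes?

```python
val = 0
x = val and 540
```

'and' returns first falsy value (0 is int)

int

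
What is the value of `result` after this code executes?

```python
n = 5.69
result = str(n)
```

n = 5.69; result = '5.69'

'5.69'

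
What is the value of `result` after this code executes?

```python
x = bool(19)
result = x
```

x = True; result = True

True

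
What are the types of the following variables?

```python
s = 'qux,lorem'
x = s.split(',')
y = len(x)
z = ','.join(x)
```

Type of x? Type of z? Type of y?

str.split() returns list; str.join() returns str; len() returns int

list, str, int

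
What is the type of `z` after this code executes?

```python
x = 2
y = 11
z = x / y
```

int / int = float

float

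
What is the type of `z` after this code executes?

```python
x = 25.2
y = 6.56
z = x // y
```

float // float = float

float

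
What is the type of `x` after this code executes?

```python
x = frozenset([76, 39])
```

frozenset() returns frozenset

frozenset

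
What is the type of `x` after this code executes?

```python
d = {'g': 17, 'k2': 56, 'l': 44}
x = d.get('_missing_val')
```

dict.get() returns None when key not found

NoneType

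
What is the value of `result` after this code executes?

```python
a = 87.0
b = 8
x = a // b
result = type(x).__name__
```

a is float; b is int; x is float; result = 'float'

'float'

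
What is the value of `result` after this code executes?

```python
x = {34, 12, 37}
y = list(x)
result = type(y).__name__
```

x is set; y is list; result = 'list'

'list'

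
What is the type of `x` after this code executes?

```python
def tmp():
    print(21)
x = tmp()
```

Function without return returns None

NoneType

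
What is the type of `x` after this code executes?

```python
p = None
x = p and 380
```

'and' returns first falsy value (None)

NoneType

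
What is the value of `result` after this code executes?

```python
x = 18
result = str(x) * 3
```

x = 18; result = '181818'

'181818'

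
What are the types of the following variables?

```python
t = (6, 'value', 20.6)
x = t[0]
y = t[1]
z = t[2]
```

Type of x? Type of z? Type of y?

tuple[0] is int; tuple[2] is float; tuple[1] is str

int, float, str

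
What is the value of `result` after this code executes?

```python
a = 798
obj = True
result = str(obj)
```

a = 798; obj = True; result = 'True'

'True'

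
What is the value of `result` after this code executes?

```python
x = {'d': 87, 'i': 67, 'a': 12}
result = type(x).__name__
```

x is dict; result = 'dict'

'dict'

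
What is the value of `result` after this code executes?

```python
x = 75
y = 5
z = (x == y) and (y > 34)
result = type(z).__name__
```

x is int; y is int; z is bool; result = 'bool'

'bool'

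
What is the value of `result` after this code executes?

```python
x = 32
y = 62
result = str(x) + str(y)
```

x = 32; y = 62; result = '3262'

'3262'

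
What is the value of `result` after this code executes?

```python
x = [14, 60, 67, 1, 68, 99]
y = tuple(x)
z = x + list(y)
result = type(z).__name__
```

x is list; y is tuple; z is list; result = 'list'

'list'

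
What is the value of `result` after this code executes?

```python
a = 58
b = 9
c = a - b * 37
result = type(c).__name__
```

a is int; b is int; c is int; result = 'int'

'int'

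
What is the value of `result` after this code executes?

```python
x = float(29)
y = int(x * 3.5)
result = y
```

x = 29.0; y = 101; result = 101

101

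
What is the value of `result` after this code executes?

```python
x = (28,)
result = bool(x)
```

x = (28,); result = True

True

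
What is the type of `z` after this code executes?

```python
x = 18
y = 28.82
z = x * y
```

int * float = float

float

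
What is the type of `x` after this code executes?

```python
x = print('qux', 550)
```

print() returns None

NoneType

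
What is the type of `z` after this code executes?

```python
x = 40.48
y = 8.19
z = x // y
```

float // float = float

float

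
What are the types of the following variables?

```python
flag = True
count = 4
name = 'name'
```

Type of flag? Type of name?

flag is assigned the constant True, which has type bool; name is assigned a quoted string literal, so it is a str

bool, str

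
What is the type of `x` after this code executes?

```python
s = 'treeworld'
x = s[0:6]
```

Slicing a str returns str

str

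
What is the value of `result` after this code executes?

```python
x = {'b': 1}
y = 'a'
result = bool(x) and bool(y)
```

x = {'b': 1}; y = 'a'; result = True

True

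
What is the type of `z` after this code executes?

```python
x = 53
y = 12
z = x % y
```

int % int = int

int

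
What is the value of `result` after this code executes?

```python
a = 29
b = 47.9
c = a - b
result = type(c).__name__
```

a is int; b is float; c is float; result = 'float'

'float'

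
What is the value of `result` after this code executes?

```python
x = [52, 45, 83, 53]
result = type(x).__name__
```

x is list; result = 'list'

'list'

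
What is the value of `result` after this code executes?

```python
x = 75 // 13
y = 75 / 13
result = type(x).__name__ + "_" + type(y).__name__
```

x is int; y is float; result = 'int_float'

'int_float'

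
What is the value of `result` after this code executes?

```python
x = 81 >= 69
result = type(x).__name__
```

x is bool; result = 'bool'

'bool'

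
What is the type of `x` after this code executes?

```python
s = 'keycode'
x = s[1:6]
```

Slicing a str returns str

str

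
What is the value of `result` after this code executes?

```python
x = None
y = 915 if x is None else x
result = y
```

x = None; y = 915; result = 915

915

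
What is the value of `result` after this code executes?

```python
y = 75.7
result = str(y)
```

y = 75.7; result = '75.7'

'75.7'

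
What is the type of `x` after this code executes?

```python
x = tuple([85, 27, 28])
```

tuple() constructor returns tuple

tuple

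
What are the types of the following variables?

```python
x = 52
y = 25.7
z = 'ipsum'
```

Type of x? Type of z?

x is assigned a bare integer (no decimal point), so it is an int; z is assigned a quoted string literal, so it is a str

int, str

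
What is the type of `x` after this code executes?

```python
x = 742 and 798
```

'and' with truthy values returns last operand (int)

int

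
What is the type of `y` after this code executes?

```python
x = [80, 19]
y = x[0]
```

Indexing list[int] returns int

int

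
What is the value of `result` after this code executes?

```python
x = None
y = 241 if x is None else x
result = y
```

x = None; y = 241; result = 241

241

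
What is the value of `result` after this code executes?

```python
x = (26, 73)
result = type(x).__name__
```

x is tuple; result = 'tuple'

'tuple'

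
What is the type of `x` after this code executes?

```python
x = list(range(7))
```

list(range()) returns list

list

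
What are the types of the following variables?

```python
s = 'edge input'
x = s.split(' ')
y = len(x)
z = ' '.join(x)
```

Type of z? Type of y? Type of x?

str.join() returns str; len() returns int; str.split() returns list

str, int, list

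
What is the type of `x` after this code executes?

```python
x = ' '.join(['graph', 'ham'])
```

str.join() returns str

str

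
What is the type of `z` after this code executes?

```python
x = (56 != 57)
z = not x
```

'not' returns bool

bool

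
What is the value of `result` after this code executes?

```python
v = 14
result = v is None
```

v = 14; result = False

False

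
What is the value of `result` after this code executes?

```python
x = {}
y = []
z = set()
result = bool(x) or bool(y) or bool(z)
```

x = {}; y = []; z = set(); result = False

False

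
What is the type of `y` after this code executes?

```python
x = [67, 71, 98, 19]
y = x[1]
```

Indexing list[int] returns int

int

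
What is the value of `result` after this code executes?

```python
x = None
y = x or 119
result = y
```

x = None; y = 119; result = 119

119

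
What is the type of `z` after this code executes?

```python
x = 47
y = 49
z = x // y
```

int // int = int

int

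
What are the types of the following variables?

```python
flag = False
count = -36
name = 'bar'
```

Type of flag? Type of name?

flag is assigned the constant False, which has type bool; name is assigned a quoted string literal, so it is a str

bool, str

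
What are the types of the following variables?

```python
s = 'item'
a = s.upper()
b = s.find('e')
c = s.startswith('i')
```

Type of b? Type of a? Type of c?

find() returns int; upper() returns str; startswith() returns bool

int, str, bool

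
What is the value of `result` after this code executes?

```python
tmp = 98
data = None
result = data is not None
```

tmp = 98; data = None; result = False

False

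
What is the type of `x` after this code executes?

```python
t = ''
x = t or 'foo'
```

'or' returns first truthy value (str)

str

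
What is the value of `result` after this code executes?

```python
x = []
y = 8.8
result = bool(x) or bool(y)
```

x = []; y = 8.8; result = True

True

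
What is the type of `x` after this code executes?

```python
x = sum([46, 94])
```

sum() of ints returns int

int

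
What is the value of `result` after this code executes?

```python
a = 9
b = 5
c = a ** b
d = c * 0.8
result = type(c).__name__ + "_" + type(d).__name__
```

a is int; b is int; c is int; d is float; result = 'int_float'

'int_float'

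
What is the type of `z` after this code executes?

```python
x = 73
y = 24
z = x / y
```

int / int = float

float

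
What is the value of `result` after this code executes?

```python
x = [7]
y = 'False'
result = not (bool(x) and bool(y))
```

x = [7]; y = 'False'; result = False

False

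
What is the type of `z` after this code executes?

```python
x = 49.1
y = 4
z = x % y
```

float % int = float

float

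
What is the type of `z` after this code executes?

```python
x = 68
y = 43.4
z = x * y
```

int * float = float

float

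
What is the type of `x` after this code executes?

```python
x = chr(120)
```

chr() returns str (single char)

str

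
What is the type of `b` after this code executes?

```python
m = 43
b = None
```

None has type NoneType

NoneType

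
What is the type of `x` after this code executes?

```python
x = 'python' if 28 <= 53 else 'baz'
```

Both branches of conditional are str

str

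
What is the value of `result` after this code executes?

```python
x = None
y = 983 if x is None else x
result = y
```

x = None; y = 983; result = 983

983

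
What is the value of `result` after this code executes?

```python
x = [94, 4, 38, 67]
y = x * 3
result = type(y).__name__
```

x is list; y is list; result = 'list'

'list'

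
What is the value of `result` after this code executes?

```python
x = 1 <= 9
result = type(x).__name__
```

x is bool; result = 'bool'

'bool'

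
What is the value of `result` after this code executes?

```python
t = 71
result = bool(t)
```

t = 71; result = True

True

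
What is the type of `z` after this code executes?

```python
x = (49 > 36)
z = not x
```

'not' returns bool

bool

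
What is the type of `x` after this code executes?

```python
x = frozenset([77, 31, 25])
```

frozenset() returns frozenset

frozenset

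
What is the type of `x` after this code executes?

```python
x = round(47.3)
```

round() with no decimal places returns int

int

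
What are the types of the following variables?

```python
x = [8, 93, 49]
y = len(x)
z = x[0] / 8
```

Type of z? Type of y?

int / int = float; len() returns int

float, int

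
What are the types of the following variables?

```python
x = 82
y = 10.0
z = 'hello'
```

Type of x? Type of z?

x is assigned a bare integer (no decimal point), so it is an int; z is assigned a quoted string literal, so it is a str

int, str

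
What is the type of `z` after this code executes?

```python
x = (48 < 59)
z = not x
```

'not' returns bool

bool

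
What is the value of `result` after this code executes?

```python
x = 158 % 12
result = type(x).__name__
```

x is int; result = 'int'

'int'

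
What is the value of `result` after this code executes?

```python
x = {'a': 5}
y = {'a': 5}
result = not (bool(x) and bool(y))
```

x = {'a': 5}; y = {'a': 5}; result = False

False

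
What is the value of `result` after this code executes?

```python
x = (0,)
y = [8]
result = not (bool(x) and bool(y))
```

x = (0,); y = [8]; result = False

False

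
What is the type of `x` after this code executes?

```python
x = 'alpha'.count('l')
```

str.count() returns int

int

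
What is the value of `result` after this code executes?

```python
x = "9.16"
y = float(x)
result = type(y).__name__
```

x is str; y is float; result = 'float'

'float'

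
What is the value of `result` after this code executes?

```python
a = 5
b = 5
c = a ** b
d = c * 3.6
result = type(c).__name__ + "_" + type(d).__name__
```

a is int; b is int; c is int; d is float; result = 'int_float'

'int_float'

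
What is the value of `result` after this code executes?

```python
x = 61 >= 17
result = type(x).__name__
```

x is bool; result = 'bool'

'bool'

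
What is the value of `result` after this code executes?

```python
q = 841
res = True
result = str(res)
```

q = 841; res = True; result = 'True'

'True'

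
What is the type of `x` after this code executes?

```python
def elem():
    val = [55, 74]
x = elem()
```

Function without return returns None

NoneType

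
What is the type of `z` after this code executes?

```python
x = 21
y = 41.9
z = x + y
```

int + float = float

float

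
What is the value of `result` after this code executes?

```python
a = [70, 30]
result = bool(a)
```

a = [70, 30]; result = True

True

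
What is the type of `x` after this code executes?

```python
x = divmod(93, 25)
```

divmod() returns tuple of (quotient, remainder)

tuple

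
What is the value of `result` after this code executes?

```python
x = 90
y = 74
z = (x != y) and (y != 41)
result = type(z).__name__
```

x is int; y is int; z is bool; result = 'bool'

'bool'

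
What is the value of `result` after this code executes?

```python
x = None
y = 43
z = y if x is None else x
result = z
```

x = None; y = 43; z = 43; result = 43

43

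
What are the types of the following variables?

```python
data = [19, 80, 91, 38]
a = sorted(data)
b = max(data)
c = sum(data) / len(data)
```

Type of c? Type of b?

int / int = float; max of ints returns int

float, int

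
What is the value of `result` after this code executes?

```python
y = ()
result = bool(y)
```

y = (); result = False

False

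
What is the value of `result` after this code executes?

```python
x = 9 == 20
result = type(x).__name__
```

x is bool; result = 'bool'

'bool'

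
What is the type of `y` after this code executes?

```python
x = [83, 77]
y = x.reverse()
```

list.reverse() returns None

NoneType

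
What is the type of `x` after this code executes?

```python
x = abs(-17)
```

abs() of int returns int

int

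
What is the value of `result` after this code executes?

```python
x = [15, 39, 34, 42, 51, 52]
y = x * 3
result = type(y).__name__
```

x is list; y is list; result = 'list'

'list'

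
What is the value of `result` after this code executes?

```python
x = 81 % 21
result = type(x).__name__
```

x is int; result = 'int'

'int'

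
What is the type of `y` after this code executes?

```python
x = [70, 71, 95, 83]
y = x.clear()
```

list.clear() returns None

NoneType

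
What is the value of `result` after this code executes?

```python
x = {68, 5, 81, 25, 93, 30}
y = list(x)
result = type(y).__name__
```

x is set; y is list; result = 'list'

'list'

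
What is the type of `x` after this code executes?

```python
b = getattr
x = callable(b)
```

callable() returns bool

bool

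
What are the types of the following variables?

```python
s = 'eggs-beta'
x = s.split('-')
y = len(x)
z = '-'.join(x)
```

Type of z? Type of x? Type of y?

str.join() returns str; str.split() returns list; len() returns int

str, list, int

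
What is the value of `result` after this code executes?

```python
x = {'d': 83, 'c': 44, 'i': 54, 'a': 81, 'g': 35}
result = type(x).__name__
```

x is dict; result = 'dict'

'dict'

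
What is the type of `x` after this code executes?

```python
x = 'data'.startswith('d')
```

str.startswith() returns bool

bool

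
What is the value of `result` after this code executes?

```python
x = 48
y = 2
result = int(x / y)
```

x = 48; y = 2; result = 24

24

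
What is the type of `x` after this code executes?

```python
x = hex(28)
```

hex() returns str representation

str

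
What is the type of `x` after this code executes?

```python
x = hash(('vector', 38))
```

hash() returns int

int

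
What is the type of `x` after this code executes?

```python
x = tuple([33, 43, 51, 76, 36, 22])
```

tuple() constructor returns tuple

tuple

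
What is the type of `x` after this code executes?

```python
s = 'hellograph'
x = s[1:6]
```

Slicing a str returns str

str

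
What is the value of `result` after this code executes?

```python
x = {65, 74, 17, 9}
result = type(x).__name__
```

x is set; result = 'set'

'set'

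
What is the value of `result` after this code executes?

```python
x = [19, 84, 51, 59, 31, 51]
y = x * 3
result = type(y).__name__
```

x is list; y is list; result = 'list'

'list'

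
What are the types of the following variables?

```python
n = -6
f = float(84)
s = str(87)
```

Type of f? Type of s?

f is assigned the result of calling float(), which returns a float; s is assigned the result of calling str(), which returns a str

float, str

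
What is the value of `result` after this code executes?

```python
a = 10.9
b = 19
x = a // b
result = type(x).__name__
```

a is float; b is int; x is float; result = 'float'

'float'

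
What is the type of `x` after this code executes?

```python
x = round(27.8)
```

round() with no decimal places returns int

int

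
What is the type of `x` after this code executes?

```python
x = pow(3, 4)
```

pow(int, int) returns int

int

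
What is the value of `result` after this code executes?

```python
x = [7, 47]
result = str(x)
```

x = [7, 47]; result = '[7, 47]'

'[7, 47]'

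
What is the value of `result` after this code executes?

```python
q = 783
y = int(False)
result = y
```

q = 783; y = 0; result = 0

0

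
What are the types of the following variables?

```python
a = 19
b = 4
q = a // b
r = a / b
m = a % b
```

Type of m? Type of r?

% of ints returns int; / returns float

int, float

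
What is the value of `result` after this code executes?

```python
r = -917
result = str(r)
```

r = -917; result = '-917'

'-917'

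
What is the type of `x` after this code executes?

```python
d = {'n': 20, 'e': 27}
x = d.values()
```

.values() returns dict_values view

dict_values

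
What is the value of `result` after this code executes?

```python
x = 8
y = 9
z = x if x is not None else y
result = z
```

x = 8; y = 9; z = 8; result = 8

8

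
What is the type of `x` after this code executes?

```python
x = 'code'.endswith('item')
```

str.endswith() returns bool

bool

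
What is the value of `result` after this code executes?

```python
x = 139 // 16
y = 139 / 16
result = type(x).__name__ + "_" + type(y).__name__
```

x is int; y is float; result = 'int_float'

'int_float'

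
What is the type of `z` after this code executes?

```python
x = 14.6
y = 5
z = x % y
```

float % int = float

float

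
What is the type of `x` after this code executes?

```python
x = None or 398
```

'or' with None returns the other truthy value

int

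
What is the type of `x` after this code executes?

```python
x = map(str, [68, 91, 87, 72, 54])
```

map() returns a map object

map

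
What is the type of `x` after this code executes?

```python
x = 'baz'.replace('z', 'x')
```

str.replace() returns str

str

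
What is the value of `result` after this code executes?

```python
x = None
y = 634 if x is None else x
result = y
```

x = None; y = 634; result = 634

634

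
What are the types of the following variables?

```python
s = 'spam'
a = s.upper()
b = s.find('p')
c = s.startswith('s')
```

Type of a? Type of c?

upper() returns str; startswith() returns bool

str, bool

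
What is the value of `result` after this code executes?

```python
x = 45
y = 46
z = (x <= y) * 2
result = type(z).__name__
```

x is int; y is int; z is int; result = 'int'

'int'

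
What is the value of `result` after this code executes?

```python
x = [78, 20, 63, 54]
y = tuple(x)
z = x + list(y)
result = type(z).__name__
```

x is list; y is tuple; z is list; result = 'list'

'list'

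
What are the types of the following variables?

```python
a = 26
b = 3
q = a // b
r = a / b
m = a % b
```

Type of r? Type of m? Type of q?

/ returns float; % of ints returns int; // returns int

float, int, int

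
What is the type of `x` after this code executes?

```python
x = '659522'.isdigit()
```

str.isdigit() returns bool

bool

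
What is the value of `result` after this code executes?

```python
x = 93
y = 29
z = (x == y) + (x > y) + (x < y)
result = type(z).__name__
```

x is int; y is int; z is int; result = 'int'

'int'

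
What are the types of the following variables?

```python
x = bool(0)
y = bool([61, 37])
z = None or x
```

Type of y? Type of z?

bool() returns bool; None or bool returns the bool

bool, bool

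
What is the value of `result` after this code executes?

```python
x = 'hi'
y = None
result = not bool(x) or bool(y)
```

x = 'hi'; y = None; result = False

False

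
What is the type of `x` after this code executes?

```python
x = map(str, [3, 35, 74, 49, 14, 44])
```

map() returns a map object

map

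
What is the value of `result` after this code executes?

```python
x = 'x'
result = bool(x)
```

x = 'x'; result = True

True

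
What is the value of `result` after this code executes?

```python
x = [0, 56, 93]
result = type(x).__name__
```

x is list; result = 'list'

'list'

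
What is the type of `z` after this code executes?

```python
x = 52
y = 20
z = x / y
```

int / int = float

float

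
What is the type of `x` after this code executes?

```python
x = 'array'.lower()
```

str.lower() returns str

str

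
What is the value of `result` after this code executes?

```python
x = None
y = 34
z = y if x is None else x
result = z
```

x = None; y = 34; z = 34; result = 34

34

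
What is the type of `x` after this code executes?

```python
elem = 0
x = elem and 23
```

'and' returns first falsy value (0 is int)

int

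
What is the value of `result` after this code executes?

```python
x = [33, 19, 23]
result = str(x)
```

x = [33, 19, 23]; result = '[33, 19, 23]'

'[33, 19, 23]'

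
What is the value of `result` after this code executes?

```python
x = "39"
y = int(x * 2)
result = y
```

x = '39'; y = 3939; result = 3939

3939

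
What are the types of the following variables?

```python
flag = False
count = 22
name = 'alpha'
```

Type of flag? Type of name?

flag is assigned the constant False, which has type bool; name is assigned a quoted string literal, so it is a str

bool, str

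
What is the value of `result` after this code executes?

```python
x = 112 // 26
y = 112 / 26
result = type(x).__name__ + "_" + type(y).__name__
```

x is int; y is float; result = 'int_float'

'int_float'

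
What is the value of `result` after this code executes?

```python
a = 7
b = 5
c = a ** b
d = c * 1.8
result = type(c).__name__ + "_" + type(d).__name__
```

a is int; b is int; c is int; d is float; result = 'int_float'

'int_float'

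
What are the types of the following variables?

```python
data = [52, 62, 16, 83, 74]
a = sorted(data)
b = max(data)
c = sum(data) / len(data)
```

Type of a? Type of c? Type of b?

sorted() returns list; int / int = float; max of ints returns int

list, float, int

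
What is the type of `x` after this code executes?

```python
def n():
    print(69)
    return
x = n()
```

Bare return returns None

NoneType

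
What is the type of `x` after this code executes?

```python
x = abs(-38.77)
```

abs() of float returns float

float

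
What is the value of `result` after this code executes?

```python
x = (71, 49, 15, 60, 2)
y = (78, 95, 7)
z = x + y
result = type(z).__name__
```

x is tuple; y is tuple; z is tuple; result = 'tuple'

'tuple'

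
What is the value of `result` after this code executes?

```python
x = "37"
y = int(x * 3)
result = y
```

x = '37'; y = 373737; result = 373737

373737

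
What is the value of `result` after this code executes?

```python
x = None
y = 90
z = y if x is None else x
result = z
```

x = None; y = 90; z = 90; result = 90

90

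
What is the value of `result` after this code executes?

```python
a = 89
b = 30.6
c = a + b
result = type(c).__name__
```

a is int; b is float; c is float; result = 'float'

'float'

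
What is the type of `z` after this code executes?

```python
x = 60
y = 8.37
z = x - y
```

int - float = float

float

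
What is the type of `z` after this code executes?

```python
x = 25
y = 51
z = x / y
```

int / int = float

float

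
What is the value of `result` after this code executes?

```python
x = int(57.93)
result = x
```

x = 57; result = 57

57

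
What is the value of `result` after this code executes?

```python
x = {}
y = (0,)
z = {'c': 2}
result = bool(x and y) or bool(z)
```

x = {}; y = (0,); z = {'c': 2}; result = True

True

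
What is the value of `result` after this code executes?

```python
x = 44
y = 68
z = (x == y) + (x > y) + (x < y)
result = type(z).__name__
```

x is int; y is int; z is int; result = 'int'

'int'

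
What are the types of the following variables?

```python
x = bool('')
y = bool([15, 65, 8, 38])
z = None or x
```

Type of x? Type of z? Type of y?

bool() returns bool; None or bool returns the bool; bool() returns bool

bool, bool, bool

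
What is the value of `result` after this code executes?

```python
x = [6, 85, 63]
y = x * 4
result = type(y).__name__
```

x is list; y is list; result = 'list'

'list'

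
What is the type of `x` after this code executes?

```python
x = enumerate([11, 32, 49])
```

enumerate() returns an enumerate object

enumerate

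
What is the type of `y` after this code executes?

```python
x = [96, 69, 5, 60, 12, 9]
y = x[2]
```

Indexing list[int] returns int

int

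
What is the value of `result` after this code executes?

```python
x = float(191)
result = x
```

x = 191.0; result = 191.0

191.0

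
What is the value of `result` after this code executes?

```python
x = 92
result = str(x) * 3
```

x = 92; result = '929292'

'929292'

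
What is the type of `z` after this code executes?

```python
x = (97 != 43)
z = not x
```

'not' returns bool

bool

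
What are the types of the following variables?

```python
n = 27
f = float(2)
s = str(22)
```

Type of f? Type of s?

f is assigned the result of calling float(), which returns a float; s is assigned the result of calling str(), which returns a str

float, str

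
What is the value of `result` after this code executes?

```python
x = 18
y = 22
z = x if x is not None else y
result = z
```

x = 18; y = 22; z = 18; result = 18

18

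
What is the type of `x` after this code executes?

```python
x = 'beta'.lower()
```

str.lower() returns str

str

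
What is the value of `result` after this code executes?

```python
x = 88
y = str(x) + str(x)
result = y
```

x = 88; y = '8888'; result = '8888'

'8888'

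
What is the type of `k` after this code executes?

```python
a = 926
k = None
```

None has type NoneType

NoneType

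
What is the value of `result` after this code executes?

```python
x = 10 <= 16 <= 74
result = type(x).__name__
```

x is bool; result = 'bool'

'bool'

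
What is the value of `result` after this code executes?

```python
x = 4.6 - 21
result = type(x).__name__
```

x is float; result = 'float'

'float'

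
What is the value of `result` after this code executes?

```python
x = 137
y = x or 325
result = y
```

x = 137; y = 137; result = 137

137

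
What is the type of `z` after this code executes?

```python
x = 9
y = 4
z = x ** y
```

positive int ** positive int = int

int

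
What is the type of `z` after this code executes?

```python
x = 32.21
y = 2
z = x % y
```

float % int = float

float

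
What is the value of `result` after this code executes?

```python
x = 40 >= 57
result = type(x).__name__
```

x is bool; result = 'bool'

'bool'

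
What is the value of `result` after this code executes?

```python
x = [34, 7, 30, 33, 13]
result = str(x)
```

x = [34, 7, 30, 33, 13]; result = '[34, 7, 30, 33, 13]'

'[34, 7, 30, 33, 13]'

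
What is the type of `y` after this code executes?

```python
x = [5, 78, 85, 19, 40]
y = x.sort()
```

list.sort() returns None (mutates in place)

NoneType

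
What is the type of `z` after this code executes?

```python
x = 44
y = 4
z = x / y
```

int / int = float

float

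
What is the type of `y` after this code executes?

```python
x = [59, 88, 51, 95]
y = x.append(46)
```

list.append() returns None (mutates in place)

NoneType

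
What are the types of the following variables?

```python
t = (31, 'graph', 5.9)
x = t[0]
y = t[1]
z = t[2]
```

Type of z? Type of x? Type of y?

tuple[2] is float; tuple[0] is int; tuple[1] is str

float, int, str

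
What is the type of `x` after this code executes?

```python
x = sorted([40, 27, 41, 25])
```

sorted() always returns list

list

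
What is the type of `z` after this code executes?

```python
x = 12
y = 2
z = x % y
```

int % int = int

int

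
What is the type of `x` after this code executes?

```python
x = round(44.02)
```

round() with no decimal places returns int

int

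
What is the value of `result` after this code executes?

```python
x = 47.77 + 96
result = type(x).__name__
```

x is float; result = 'float'

'float'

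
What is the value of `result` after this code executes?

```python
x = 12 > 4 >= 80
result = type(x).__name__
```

x is bool; result = 'bool'

'bool'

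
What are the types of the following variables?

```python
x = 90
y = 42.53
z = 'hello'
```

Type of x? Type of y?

x is assigned a bare integer (no decimal point), so it is an int; y is assigned a number with a decimal point, so it is a float

int, float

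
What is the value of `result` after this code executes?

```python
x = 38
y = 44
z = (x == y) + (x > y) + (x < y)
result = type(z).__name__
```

x is int; y is int; z is int; result = 'int'

'int'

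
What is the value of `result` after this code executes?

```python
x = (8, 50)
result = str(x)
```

x = (8, 50); result = '(8, 50)'

'(8, 50)'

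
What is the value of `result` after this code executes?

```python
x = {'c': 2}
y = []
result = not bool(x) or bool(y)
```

x = {'c': 2}; y = []; result = False

False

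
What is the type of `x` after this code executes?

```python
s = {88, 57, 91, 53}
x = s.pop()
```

Popping from set[int] returns int

int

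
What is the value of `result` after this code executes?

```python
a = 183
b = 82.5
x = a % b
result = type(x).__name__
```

a is int; b is float; x is float; result = 'float'

'float'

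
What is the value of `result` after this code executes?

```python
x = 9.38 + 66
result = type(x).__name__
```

x is float; result = 'float'

'float'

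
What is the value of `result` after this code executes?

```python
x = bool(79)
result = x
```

x = True; result = True

True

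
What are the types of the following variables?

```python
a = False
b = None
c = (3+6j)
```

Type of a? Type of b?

a is assigned the constant False, which has type bool; b is assigned None, whose type is NoneType

bool, NoneType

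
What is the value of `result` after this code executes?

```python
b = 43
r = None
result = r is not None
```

b = 43; r = None; result = False

False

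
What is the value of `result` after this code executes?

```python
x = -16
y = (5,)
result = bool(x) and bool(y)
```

x = -16; y = (5,); result = True

True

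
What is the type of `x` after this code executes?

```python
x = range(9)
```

range() returns a range object

range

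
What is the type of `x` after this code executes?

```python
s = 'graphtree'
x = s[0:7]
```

Slicing a str returns str

str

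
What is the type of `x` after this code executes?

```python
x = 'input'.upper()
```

str.upper() returns str

str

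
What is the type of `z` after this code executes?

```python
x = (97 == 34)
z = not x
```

'not' returns bool

bool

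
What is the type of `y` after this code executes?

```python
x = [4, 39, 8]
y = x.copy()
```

list.copy() returns list

list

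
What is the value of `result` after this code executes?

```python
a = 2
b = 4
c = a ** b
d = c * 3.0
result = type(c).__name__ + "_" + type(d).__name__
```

a is int; b is int; c is int; d is float; result = 'int_float'

'int_float'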